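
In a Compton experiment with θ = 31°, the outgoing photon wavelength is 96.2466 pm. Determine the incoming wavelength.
95.9000 pm

From λ' = λ + Δλ, we have λ = λ' - Δλ

First calculate the Compton shift:
Δλ = λ_C(1 - cos θ)
Δλ = 2.4263 × (1 - cos(31°))
Δλ = 2.4263 × 0.1428
Δλ = 0.3466 pm

Initial wavelength:
λ = λ' - Δλ
λ = 96.2466 - 0.3466
λ = 95.9000 pm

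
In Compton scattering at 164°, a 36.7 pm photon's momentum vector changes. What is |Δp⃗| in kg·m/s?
3.3707e-23 kg·m/s

Photon momentum magnitude is p = h/λ.

Initial momentum:
p₀ = h/λ = 6.6261e-34/3.6700e-11 = 1.8055e-23 kg·m/s

After scattering:
λ' = λ + Δλ = 36.7 + 4.7586 = 41.4586 pm
p' = h/λ' = 6.6261e-34/4.1459e-11 = 1.5982e-23 kg·m/s

Momentum is a vector; the scattered photon's direction makes angle θ = 164° with the incident direction. The magnitude of the vector change Δp⃗ = p⃗₀ − p⃗' is found from the law of cosines:
|Δp⃗|² = p₀² + p'² − 2p₀p'cos θ
|Δp⃗|² = (1.8055e-23)² + (1.5982e-23)² − 2·1.8055e-23·1.5982e-23·cos(164°)
|Δp⃗| = 3.3707e-23 kg·m/s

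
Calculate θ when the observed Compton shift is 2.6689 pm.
95.74°

From the Compton formula Δλ = λ_C(1 - cos θ), we can solve for θ:

cos θ = 1 - Δλ/λ_C

Given:
- Δλ = 2.6689 pm
- λ_C = h/(m_e·c) ≈ 2.42631024 pm

cos θ = 1 - 2.6689/2.42631024
cos θ = 1 - 1.099983
cos θ = -0.099983

θ = arccos(-0.099983)
θ = 95.74°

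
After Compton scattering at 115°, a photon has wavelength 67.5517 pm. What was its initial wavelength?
64.1000 pm

From λ' = λ + Δλ, we have λ = λ' - Δλ

First calculate the Compton shift:
Δλ = λ_C(1 - cos θ)
Δλ = 2.4263 × (1 - cos(115°))
Δλ = 2.4263 × 1.4226
Δλ = 3.4517 pm

Initial wavelength:
λ = λ' - Δλ
λ = 67.5517 - 3.4517
λ = 64.1000 pm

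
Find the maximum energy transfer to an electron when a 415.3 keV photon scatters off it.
257.1172 keV

Maximum energy transfer occurs at θ = 180° (backscattering).

Initial photon: E₀ = 415.3 keV → λ₀ = 2.9854 pm

Maximum Compton shift (at 180°):
Δλ_max = 2λ_C = 2 × 2.4263 = 4.8526 pm

Final wavelength:
λ' = 2.9854 + 4.8526 = 7.8380 pm

Minimum photon energy (maximum energy to electron):
E'_min = hc/λ' = 158.1828 keV

Maximum electron kinetic energy:
K_max = E₀ - E'_min = 415.3000 - 158.1828 = 257.1172 keV

(Intermediate values are shown rounded; full precision is carried through to the final answer.)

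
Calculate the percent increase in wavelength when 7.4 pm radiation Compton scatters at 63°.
17.9025%

Calculate the Compton shift:
Δλ = λ_C(1 - cos(63°))
Δλ = 2.4263 × (1 - cos(63°))
Δλ = 2.4263 × 0.5460
Δλ = 1.3248 pm

Percentage change:
(Δλ/λ₀) × 100 = (1.3248/7.4) × 100
= 17.9025%

(Intermediate values are shown rounded; full precision is carried through to the final answer.)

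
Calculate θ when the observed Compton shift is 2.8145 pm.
99.21°

From the Compton formula Δλ = λ_C(1 - cos θ), we can solve for θ:

cos θ = 1 - Δλ/λ_C

Given:
- Δλ = 2.8145 pm
- λ_C = h/(m_e·c) ≈ 2.42631024 pm

cos θ = 1 - 2.8145/2.42631024
cos θ = 1 - 1.159992
cos θ = -0.159992

θ = arccos(-0.159992)
θ = 99.21°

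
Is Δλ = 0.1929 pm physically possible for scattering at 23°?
Yes, consistent

Calculate the expected shift for θ = 23°:

Δλ_expected = λ_C(1 - cos(23°))
Δλ_expected = 2.4263 × (1 - cos(23°))
Δλ_expected = 2.4263 × 0.0795
Δλ_expected = 0.1929 pm

Given shift: 0.1929 pm
Expected shift: 0.1929 pm
Difference: 0.0000 pm

The values match. This is consistent with Compton scattering at the stated angle.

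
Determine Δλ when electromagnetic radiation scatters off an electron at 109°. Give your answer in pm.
3.2162 pm

Using the Compton scattering formula:
Δλ = λ_C(1 - cos θ)

where λ_C = h/(m_e·c) ≈ 2.4263 pm is the Compton wavelength of an electron.

For θ = 109°:
cos(109°) = -0.3256
1 - cos(109°) = 1.3256

Δλ = 2.4263 × 1.3256
Δλ = 3.2162 pm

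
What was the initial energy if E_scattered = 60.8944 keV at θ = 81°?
67.7000 keV

Convert final energy to wavelength (hc ≈ 1239.842 keV·pm):
λ' = hc/E' = 1239.842 / 60.8944 = 20.3605 pm

Calculate the Compton shift:
Δλ = λ_C(1 - cos(81°))
Δλ = 2.4263 × (1 - cos(81°))
Δλ = 2.0468 pm

Initial wavelength:
λ = λ' - Δλ = 20.3605 - 2.0468 = 18.3138 pm

Initial energy:
E = hc/λ = 1239.842 / 18.3138 = 67.7000 keV

(Intermediate values are shown rounded; full precision is carried through to the final answer.)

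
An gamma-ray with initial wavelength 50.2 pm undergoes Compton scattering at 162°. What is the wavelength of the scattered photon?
54.9339 pm

Using the Compton scattering formula:
λ' = λ + Δλ = λ + λ_C(1 - cos θ)

Given:
- Initial wavelength λ = 50.2 pm
- Scattering angle θ = 162°
- Compton wavelength λ_C ≈ 2.4263 pm

Calculate the shift:
Δλ = 2.4263 × (1 - cos(162°))
Δλ = 2.4263 × 1.9511
Δλ = 4.7339 pm

Final wavelength:
λ' = 50.2 + 4.7339 = 54.9339 pm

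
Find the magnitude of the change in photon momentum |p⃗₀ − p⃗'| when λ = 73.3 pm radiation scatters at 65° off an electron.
9.6240e-24 kg·m/s

Photon momentum magnitude is p = h/λ.

Initial momentum:
p₀ = h/λ = 6.6261e-34/7.3300e-11 = 9.0397e-24 kg·m/s

After scattering:
λ' = λ + Δλ = 73.3 + 1.4009 = 74.7009 pm
p' = h/λ' = 6.6261e-34/7.4701e-11 = 8.8701e-24 kg·m/s

Momentum is a vector; the scattered photon's direction makes angle θ = 65° with the incident direction. The magnitude of the vector change Δp⃗ = p⃗₀ − p⃗' is found from the law of cosines:
|Δp⃗|² = p₀² + p'² − 2p₀p'cos θ
|Δp⃗|² = (9.0397e-24)² + (8.8701e-24)² − 2·9.0397e-24·8.8701e-24·cos(65°)
|Δp⃗| = 9.6240e-24 kg·m/s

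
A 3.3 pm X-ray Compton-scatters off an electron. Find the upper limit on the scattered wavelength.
8.1526 pm (at θ = 180°)

The Compton shift is Δλ = λ_C(1 − cos θ).

Since cos θ ranges from −1 to 1, the factor (1 − cos θ) ranges from 0 to 2; the maximum shift occurs at θ = 180° (backscattering):
Δλ_max = 2λ_C = 2 × 2.4263 pm = 4.8526 pm

Maximum scattered wavelength:
λ'_max = λ₀ + Δλ_max = 3.3 + 4.8526 = 8.1526 pm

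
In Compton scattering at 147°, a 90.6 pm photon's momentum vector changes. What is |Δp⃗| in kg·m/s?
1.3696e-23 kg·m/s

Photon momentum magnitude is p = h/λ.

Initial momentum:
p₀ = h/λ = 6.6261e-34/9.0600e-11 = 7.3135e-24 kg·m/s

After scattering:
λ' = λ + Δλ = 90.6 + 4.4612 = 95.0612 pm
p' = h/λ' = 6.6261e-34/9.5061e-11 = 6.9703e-24 kg·m/s

Momentum is a vector; the scattered photon's direction makes angle θ = 147° with the incident direction. The magnitude of the vector change Δp⃗ = p⃗₀ − p⃗' is found from the law of cosines:
|Δp⃗|² = p₀² + p'² − 2p₀p'cos θ
|Δp⃗|² = (7.3135e-24)² + (6.9703e-24)² − 2·7.3135e-24·6.9703e-24·cos(147°)
|Δp⃗| = 1.3696e-23 kg·m/s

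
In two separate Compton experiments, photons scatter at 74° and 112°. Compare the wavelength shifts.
112° produces the larger shift by a factor of 1.898

Calculate both shifts using Δλ = λ_C(1 - cos θ):

For θ₁ = 74°:
Δλ₁ = 2.4263 × (1 - cos(74°))
Δλ₁ = 2.4263 × 0.7244
Δλ₁ = 1.7575 pm

For θ₂ = 112°:
Δλ₂ = 2.4263 × (1 - cos(112°))
Δλ₂ = 2.4263 × 1.3746
Δλ₂ = 3.3352 pm

The 112° angle produces the larger shift.
Ratio: 3.3352/1.7575 = 1.898

(Intermediate values are shown rounded; full precision is carried through to the final answer.)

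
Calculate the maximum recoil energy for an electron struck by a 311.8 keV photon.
171.3720 keV

Maximum energy transfer occurs at θ = 180° (backscattering).

Initial photon: E₀ = 311.8 keV → λ₀ = 3.9764 pm

Maximum Compton shift (at 180°):
Δλ_max = 2λ_C = 2 × 2.4263 = 4.8526 pm

Final wavelength:
λ' = 3.9764 + 4.8526 = 8.8290 pm

Minimum photon energy (maximum energy to electron):
E'_min = hc/λ' = 140.4280 keV

Maximum electron kinetic energy:
K_max = E₀ - E'_min = 311.8000 - 140.4280 = 171.3720 keV

(Intermediate values are shown rounded; full precision is carried through to the final answer.)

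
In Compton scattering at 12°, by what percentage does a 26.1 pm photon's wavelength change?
0.2031%

Calculate the Compton shift:
Δλ = λ_C(1 - cos(12°))
Δλ = 2.4263 × (1 - cos(12°))
Δλ = 2.4263 × 0.0219
Δλ = 0.0530 pm

Percentage change:
(Δλ/λ₀) × 100 = (0.0530/26.1) × 100
= 0.2031%

(Intermediate values are shown rounded; full precision is carried through to the final answer.)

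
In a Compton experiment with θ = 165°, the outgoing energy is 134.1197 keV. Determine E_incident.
277.1000 keV

Convert final energy to wavelength (hc ≈ 1239.842 keV·pm):
λ' = hc/E' = 1239.842 / 134.1197 = 9.2443 pm

Calculate the Compton shift:
Δλ = λ_C(1 - cos(165°))
Δλ = 2.4263 × (1 - cos(165°))
Δλ = 4.7699 pm

Initial wavelength:
λ = λ' - Δλ = 9.2443 - 4.7699 = 4.4743 pm

Initial energy:
E = hc/λ = 1239.842 / 4.4743 = 277.1000 keV

(Intermediate values are shown rounded; full precision is carried through to the final answer.)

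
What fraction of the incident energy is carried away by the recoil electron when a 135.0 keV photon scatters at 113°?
0.2687 (or 26.87%)

Calculate initial and final photon energies:

Initial: E₀ = 135.0 keV → λ₀ = 9.1840 pm
Compton shift: Δλ = 3.3743 pm
Final wavelength: λ' = 12.5584 pm
Final energy: E' = 98.7264 keV

Fractional energy loss:
(E₀ - E')/E₀ = (135.0000 - 98.7264)/135.0000
= 36.2736/135.0000
= 0.2687
= 26.87%

(Intermediate values are shown rounded; full precision is carried through to the final answer.)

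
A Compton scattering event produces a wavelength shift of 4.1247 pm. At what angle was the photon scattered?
134.43°

From the Compton formula Δλ = λ_C(1 - cos θ), we can solve for θ:

cos θ = 1 - Δλ/λ_C

Given:
- Δλ = 4.1247 pm
- λ_C = h/(m_e·c) ≈ 2.42631024 pm

cos θ = 1 - 4.1247/2.42631024
cos θ = 1 - 1.699989
cos θ = -0.699989

θ = arccos(-0.699989)
θ = 134.43°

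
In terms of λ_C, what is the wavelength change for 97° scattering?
1.1219 λ_C

The Compton shift formula is:
Δλ = λ_C(1 - cos θ)

Dividing both sides by λ_C:
Δλ/λ_C = 1 - cos θ

For θ = 97°:
Δλ/λ_C = 1 - cos(97°)
Δλ/λ_C = 1 - -0.1219
Δλ/λ_C = 1.1219

This means the shift is 1.1219 × λ_C = 2.7220 pm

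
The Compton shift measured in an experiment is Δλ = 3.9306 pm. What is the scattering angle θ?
128.32°

From the Compton formula Δλ = λ_C(1 - cos θ), we can solve for θ:

cos θ = 1 - Δλ/λ_C

Given:
- Δλ = 3.9306 pm
- λ_C = h/(m_e·c) ≈ 2.42631024 pm

cos θ = 1 - 3.9306/2.42631024
cos θ = 1 - 1.619991
cos θ = -0.619991

θ = arccos(-0.619991)
θ = 128.32°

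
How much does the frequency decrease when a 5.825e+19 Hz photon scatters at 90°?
1.866e+19 Hz (decrease)

Convert frequency to wavelength (c = 299792458 m/s):
λ₀ = c/f₀ = 299792458/5.825e+19 = 5.1466516e-12 m = 5.1467 pm

Calculate Compton shift:
Δλ = λ_C(1 - cos(90°)) = 2.4263 pm

Final wavelength:
λ' = λ₀ + Δλ = 5.1467 + 2.4263 = 7.5730 pm

Final frequency:
f' = c/λ' = 299792458/7.5729619e-12 = 3.9587213e+19 Hz

Frequency shift (decrease):
Δf = f₀ - f' = 5.825e+19 - 3.9587213e+19 = 1.866e+19 Hz

(Intermediate values are shown rounded; full precision is carried through to the final answer.)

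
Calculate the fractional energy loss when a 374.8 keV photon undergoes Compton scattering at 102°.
0.4698 (or 46.98%)

Calculate initial and final photon energies:

Initial: E₀ = 374.8 keV → λ₀ = 3.3080 pm
Compton shift: Δλ = 2.9308 pm
Final wavelength: λ' = 6.2388 pm
Final energy: E' = 198.7315 keV

Fractional energy loss:
(E₀ - E')/E₀ = (374.8000 - 198.7315)/374.8000
= 176.0685/374.8000
= 0.4698
= 46.98%

(Intermediate values are shown rounded; full precision is carried through to the final answer.)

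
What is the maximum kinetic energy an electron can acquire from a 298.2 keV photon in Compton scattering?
160.5984 keV

Maximum energy transfer occurs at θ = 180° (backscattering).

Initial photon: E₀ = 298.2 keV → λ₀ = 4.1578 pm

Maximum Compton shift (at 180°):
Δλ_max = 2λ_C = 2 × 2.4263 = 4.8526 pm

Final wavelength:
λ' = 4.1578 + 4.8526 = 9.0104 pm

Minimum photon energy (maximum energy to electron):
E'_min = hc/λ' = 137.6016 keV

Maximum electron kinetic energy:
K_max = E₀ - E'_min = 298.2000 - 137.6016 = 160.5984 keV

(Intermediate values are shown rounded; full precision is carried through to the final answer.)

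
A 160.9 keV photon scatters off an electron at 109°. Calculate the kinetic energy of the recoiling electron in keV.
47.3812 keV

By energy conservation: K_e = E_initial - E_final

First find the scattered photon energy:
Initial wavelength: λ = hc/E = 7.7057 pm
Compton shift: Δλ = λ_C(1 - cos(109°)) = 3.2162 pm
Final wavelength: λ' = 7.7057 + 3.2162 = 10.9219 pm
Final photon energy: E' = hc/λ' = 113.5188 keV

Electron kinetic energy:
K_e = E - E' = 160.9000 - 113.5188 = 47.3812 keV

(Intermediate values are shown rounded; full precision is carried through to the final answer.)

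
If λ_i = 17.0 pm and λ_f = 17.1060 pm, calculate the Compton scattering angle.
17.00°

First find the wavelength shift:
Δλ = λ' - λ = 17.1060 - 17.0 = 0.1060 pm

Using Δλ = λ_C(1 - cos θ), with λ_C = h/(m_e·c) ≈ 2.42631024 pm:
cos θ = 1 - Δλ/λ_C
cos θ = 1 - 0.1060/2.42631024
cos θ = 0.956312

θ = arccos(0.956312)
θ = 17.00°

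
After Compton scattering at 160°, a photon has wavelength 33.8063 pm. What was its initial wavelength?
29.1000 pm

From λ' = λ + Δλ, we have λ = λ' - Δλ

First calculate the Compton shift:
Δλ = λ_C(1 - cos θ)
Δλ = 2.4263 × (1 - cos(160°))
Δλ = 2.4263 × 1.9397
Δλ = 4.7063 pm

Initial wavelength:
λ = λ' - Δλ
λ = 33.8063 - 4.7063
λ = 29.1000 pm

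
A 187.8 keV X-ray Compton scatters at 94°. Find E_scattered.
134.8022 keV

First convert energy to wavelength:
λ = hc/E, with hc ≈ 1239.842 keV·pm (i.e. 1239.842 eV·nm)

For E = 187.8 keV = 187800 eV:
λ = 1239.842 keV·pm / 187.8 keV
λ = 6.6019 pm

Calculate the Compton shift:
Δλ = λ_C(1 - cos(94°)) = 2.4263 × 1.0698
Δλ = 2.5956 pm

Final wavelength:
λ' = 6.6019 + 2.5956 = 9.1975 pm

Final energy:
E' = hc/λ' = 1239.842 / 9.1975 = 134.8022 keV

(Intermediate values are shown rounded; full precision is carried through to the final answer.)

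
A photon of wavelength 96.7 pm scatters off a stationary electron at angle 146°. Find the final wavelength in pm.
101.1378 pm

Using the Compton scattering formula:
λ' = λ + Δλ = λ + λ_C(1 - cos θ)

Given:
- Initial wavelength λ = 96.7 pm
- Scattering angle θ = 146°
- Compton wavelength λ_C ≈ 2.4263 pm

Calculate the shift:
Δλ = 2.4263 × (1 - cos(146°))
Δλ = 2.4263 × 1.8290
Δλ = 4.4378 pm

Final wavelength:
λ' = 96.7 + 4.4378 = 101.1378 pm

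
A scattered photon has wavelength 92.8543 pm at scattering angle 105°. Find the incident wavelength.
89.8000 pm

From λ' = λ + Δλ, we have λ = λ' - Δλ

First calculate the Compton shift:
Δλ = λ_C(1 - cos θ)
Δλ = 2.4263 × (1 - cos(105°))
Δλ = 2.4263 × 1.2588
Δλ = 3.0543 pm

Initial wavelength:
λ = λ' - Δλ
λ = 92.8543 - 3.0543
λ = 89.8000 pm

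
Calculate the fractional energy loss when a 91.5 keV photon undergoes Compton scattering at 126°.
0.2214 (or 22.14%)

Calculate initial and final photon energies:

Initial: E₀ = 91.5 keV → λ₀ = 13.5502 pm
Compton shift: Δλ = 3.8525 pm
Final wavelength: λ' = 17.4026 pm
Final energy: E' = 71.2445 keV

Fractional energy loss:
(E₀ - E')/E₀ = (91.5000 - 71.2445)/91.5000
= 20.2555/91.5000
= 0.2214
= 22.14%

(Intermediate values are shown rounded; full precision is carried through to the final answer.)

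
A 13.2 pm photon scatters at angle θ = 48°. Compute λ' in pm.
14.0028 pm

Using the Compton scattering formula:
λ' = λ + Δλ = λ + λ_C(1 - cos θ)

Given:
- Initial wavelength λ = 13.2 pm
- Scattering angle θ = 48°
- Compton wavelength λ_C ≈ 2.4263 pm

Calculate the shift:
Δλ = 2.4263 × (1 - cos(48°))
Δλ = 2.4263 × 0.3309
Δλ = 0.8028 pm

Final wavelength:
λ' = 13.2 + 0.8028 = 14.0028 pm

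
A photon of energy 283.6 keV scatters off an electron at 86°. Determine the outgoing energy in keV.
187.0371 keV

First convert energy to wavelength:
λ = hc/E, with hc ≈ 1239.842 keV·pm (i.e. 1239.842 eV·nm)

For E = 283.6 keV = 283600 eV:
λ = 1239.842 keV·pm / 283.6 keV
λ = 4.3718 pm

Calculate the Compton shift:
Δλ = λ_C(1 - cos(86°)) = 2.4263 × 0.9302
Δλ = 2.2571 pm

Final wavelength:
λ' = 4.3718 + 2.2571 = 6.6289 pm

Final energy:
E' = hc/λ' = 1239.842 / 6.6289 = 187.0371 keV

(Intermediate values are shown rounded; full precision is carried through to the final answer.)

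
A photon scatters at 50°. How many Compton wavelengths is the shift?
0.3572 λ_C

The Compton shift formula is:
Δλ = λ_C(1 - cos θ)

Dividing both sides by λ_C:
Δλ/λ_C = 1 - cos θ

For θ = 50°:
Δλ/λ_C = 1 - cos(50°)
Δλ/λ_C = 1 - 0.6428
Δλ/λ_C = 0.3572

This means the shift is 0.3572 × λ_C = 0.8667 pm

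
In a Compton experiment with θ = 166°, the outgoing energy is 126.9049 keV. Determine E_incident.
248.5001 keV

Convert final energy to wavelength (hc ≈ 1239.842 keV·pm):
λ' = hc/E' = 1239.842 / 126.9049 = 9.7699 pm

Calculate the Compton shift:
Δλ = λ_C(1 - cos(166°))
Δλ = 2.4263 × (1 - cos(166°))
Δλ = 4.7805 pm

Initial wavelength:
λ = λ' - Δλ = 9.7699 - 4.7805 = 4.9893 pm

Initial energy:
E = hc/λ = 1239.842 / 4.9893 = 248.5001 keV

(Intermediate values are shown rounded; full precision is carried through to the final answer.)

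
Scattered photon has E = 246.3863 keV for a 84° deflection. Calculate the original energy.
433.6000 keV

Convert final energy to wavelength (hc ≈ 1239.842 keV·pm):
λ' = hc/E' = 1239.842 / 246.3863 = 5.0321 pm

Calculate the Compton shift:
Δλ = λ_C(1 - cos(84°))
Δλ = 2.4263 × (1 - cos(84°))
Δλ = 2.1727 pm

Initial wavelength:
λ = λ' - Δλ = 5.0321 - 2.1727 = 2.8594 pm

Initial energy:
E = hc/λ = 1239.842 / 2.8594 = 433.6000 keV

(Intermediate values are shown rounded; full precision is carried through to the final answer.)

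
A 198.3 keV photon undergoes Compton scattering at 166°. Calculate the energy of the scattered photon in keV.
112.3768 keV

First convert energy to wavelength:
λ = hc/E, with hc ≈ 1239.842 keV·pm (i.e. 1239.842 eV·nm)

For E = 198.3 keV = 198300 eV:
λ = 1239.842 keV·pm / 198.3 keV
λ = 6.2524 pm

Calculate the Compton shift:
Δλ = λ_C(1 - cos(166°)) = 2.4263 × 1.9703
Δλ = 4.7805 pm

Final wavelength:
λ' = 6.2524 + 4.7805 = 11.0329 pm

Final energy:
E' = hc/λ' = 1239.842 / 11.0329 = 112.3768 keV

(Intermediate values are shown rounded; full precision is carried through to the final answer.)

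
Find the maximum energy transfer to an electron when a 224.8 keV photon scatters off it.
105.2157 keV

Maximum energy transfer occurs at θ = 180° (backscattering).

Initial photon: E₀ = 224.8 keV → λ₀ = 5.5153 pm

Maximum Compton shift (at 180°):
Δλ_max = 2λ_C = 2 × 2.4263 = 4.8526 pm

Final wavelength:
λ' = 5.5153 + 4.8526 = 10.3679 pm

Minimum photon energy (maximum energy to electron):
E'_min = hc/λ' = 119.5843 keV

Maximum electron kinetic energy:
K_max = E₀ - E'_min = 224.8000 - 119.5843 = 105.2157 keV

(Intermediate values are shown rounded; full precision is carried through to the final answer.)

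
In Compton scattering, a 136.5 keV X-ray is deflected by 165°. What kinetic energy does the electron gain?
47.0004 keV

By energy conservation: K_e = E_initial - E_final

First find the scattered photon energy:
Initial wavelength: λ = hc/E = 9.0831 pm
Compton shift: Δλ = λ_C(1 - cos(165°)) = 4.7699 pm
Final wavelength: λ' = 9.0831 + 4.7699 = 13.8530 pm
Final photon energy: E' = hc/λ' = 89.4996 keV

Electron kinetic energy:
K_e = E - E' = 136.5000 - 89.4996 = 47.0004 keV

(Intermediate values are shown rounded; full precision is carried through to the final answer.)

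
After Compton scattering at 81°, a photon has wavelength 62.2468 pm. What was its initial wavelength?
60.2000 pm

From λ' = λ + Δλ, we have λ = λ' - Δλ

First calculate the Compton shift:
Δλ = λ_C(1 - cos θ)
Δλ = 2.4263 × (1 - cos(81°))
Δλ = 2.4263 × 0.8436
Δλ = 2.0468 pm

Initial wavelength:
λ = λ' - Δλ
λ = 62.2468 - 2.0468
λ = 60.2000 pm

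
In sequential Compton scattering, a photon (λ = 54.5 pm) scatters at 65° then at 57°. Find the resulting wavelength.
57.0058 pm

Apply Compton shift twice:

First scattering at θ₁ = 65°:
Δλ₁ = λ_C(1 - cos(65°))
Δλ₁ = 2.4263 × 0.5774
Δλ₁ = 1.4009 pm

After first scattering:
λ₁ = 54.5 + 1.4009 = 55.9009 pm

Second scattering at θ₂ = 57°:
Δλ₂ = λ_C(1 - cos(57°))
Δλ₂ = 2.4263 × 0.4554
Δλ₂ = 1.1048 pm

Final wavelength:
λ₂ = 55.9009 + 1.1048 = 57.0058 pm

Total shift: Δλ_total = 1.4009 + 1.1048 = 2.5058 pm

(Intermediate values are shown rounded; full precision is carried through to the final answer.)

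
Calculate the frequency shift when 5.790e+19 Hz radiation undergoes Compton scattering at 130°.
2.518e+19 Hz (decrease)

Convert frequency to wavelength (c = 299792458 m/s):
λ₀ = c/f₀ = 299792458/5.790e+19 = 5.1777627e-12 m = 5.1778 pm

Calculate Compton shift:
Δλ = λ_C(1 - cos(130°)) = 3.9859 pm

Final wavelength:
λ' = λ₀ + Δλ = 5.1778 + 3.9859 = 9.1637 pm

Final frequency:
f' = c/λ' = 299792458/9.1636751e-12 = 3.2715309e+19 Hz

Frequency shift (decrease):
Δf = f₀ - f' = 5.790e+19 - 3.2715309e+19 = 2.518e+19 Hz

(Intermediate values are shown rounded; full precision is carried through to the final answer.)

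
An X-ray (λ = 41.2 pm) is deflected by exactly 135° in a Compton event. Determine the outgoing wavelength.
45.3420 pm

Using the Compton formula: λ' = λ + λ_C(1 − cos θ)

For θ = 135°, cos θ = -√2/2 (exact) ≈ -0.7071, so:
1 − cos 135° = 1 − (-√2/2) ≈ 1.7071

Δλ = λ_C × 1.7071 = 2.4263 × 1.7071 = 4.1420 pm

λ' = 41.2 + 4.1420 = 45.3420 pm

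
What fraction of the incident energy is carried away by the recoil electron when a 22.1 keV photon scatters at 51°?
0.0158 (or 1.58%)

Calculate initial and final photon energies:

Initial: E₀ = 22.1 keV → λ₀ = 56.1014 pm
Compton shift: Δλ = 0.8994 pm
Final wavelength: λ' = 57.0008 pm
Final energy: E' = 21.7513 keV

Fractional energy loss:
(E₀ - E')/E₀ = (22.1000 - 21.7513)/22.1000
= 0.3487/22.1000
= 0.0158
= 1.58%

(Intermediate values are shown rounded; full precision is carried through to the final answer.)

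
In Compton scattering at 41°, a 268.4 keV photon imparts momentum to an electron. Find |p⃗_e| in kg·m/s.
9.5968e-23 kg·m/s

The electron is initially at rest, so by conservation of momentum:
p⃗_e = p⃗₀ − p⃗'  (incident photon momentum minus scattered photon momentum)

Photon momentum magnitudes (p = h/λ = E/c):
λ₀ = hc/E₀ = 4.6194 pm → p₀ = h/λ₀ = 1.4344e-22 kg·m/s
Δλ = λ_C(1 − cos 41°) = 0.5952 pm
λ' = 5.2145 pm → p' = h/λ' = 1.2707e-22 kg·m/s

The scattered photon makes angle θ = 41° with the incident direction, so by the law of cosines:
|p⃗_e|² = p₀² + p'² − 2p₀p'cos θ
|p⃗_e|² = (1.4344e-22)² + (1.2707e-22)² − 2·1.4344e-22·1.2707e-22·cos(41°)
|p⃗_e| = 9.5968e-23 kg·m/s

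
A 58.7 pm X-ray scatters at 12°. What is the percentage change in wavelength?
0.0903%

Calculate the Compton shift:
Δλ = λ_C(1 - cos(12°))
Δλ = 2.4263 × (1 - cos(12°))
Δλ = 2.4263 × 0.0219
Δλ = 0.0530 pm

Percentage change:
(Δλ/λ₀) × 100 = (0.0530/58.7) × 100
= 0.0903%

(Intermediate values are shown rounded; full precision is carried through to the final answer.)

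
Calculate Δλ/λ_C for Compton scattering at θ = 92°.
1.0349 λ_C

The Compton shift formula is:
Δλ = λ_C(1 - cos θ)

Dividing both sides by λ_C:
Δλ/λ_C = 1 - cos θ

For θ = 92°:
Δλ/λ_C = 1 - cos(92°)
Δλ/λ_C = 1 - -0.0349
Δλ/λ_C = 1.0349

This means the shift is 1.0349 × λ_C = 2.5110 pm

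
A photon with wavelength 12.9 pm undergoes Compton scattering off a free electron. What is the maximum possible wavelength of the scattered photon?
17.7526 pm (at θ = 180°)

The Compton shift is Δλ = λ_C(1 − cos θ).

Since cos θ ranges from −1 to 1, the factor (1 − cos θ) ranges from 0 to 2; the maximum shift occurs at θ = 180° (backscattering):
Δλ_max = 2λ_C = 2 × 2.4263 pm = 4.8526 pm

Maximum scattered wavelength:
λ'_max = λ₀ + Δλ_max = 12.9 + 4.8526 = 17.7526 pm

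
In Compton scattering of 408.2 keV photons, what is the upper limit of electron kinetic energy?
251.0583 keV

Maximum energy transfer occurs at θ = 180° (backscattering).

Initial photon: E₀ = 408.2 keV → λ₀ = 3.0373 pm

Maximum Compton shift (at 180°):
Δλ_max = 2λ_C = 2 × 2.4263 = 4.8526 pm

Final wavelength:
λ' = 3.0373 + 4.8526 = 7.8900 pm

Minimum photon energy (maximum energy to electron):
E'_min = hc/λ' = 157.1417 keV

Maximum electron kinetic energy:
K_max = E₀ - E'_min = 408.2000 - 157.1417 = 251.0583 keV

(Intermediate values are shown rounded; full precision is carried through to the final answer.)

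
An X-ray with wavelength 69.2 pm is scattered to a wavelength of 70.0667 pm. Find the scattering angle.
50.00°

First find the wavelength shift:
Δλ = λ' - λ = 70.0667 - 69.2 = 0.8667 pm

Using Δλ = λ_C(1 - cos θ), with λ_C = h/(m_e·c) ≈ 2.42631024 pm:
cos θ = 1 - Δλ/λ_C
cos θ = 1 - 0.8667/2.42631024
cos θ = 0.642791

θ = arccos(0.642791)
θ = 50.00°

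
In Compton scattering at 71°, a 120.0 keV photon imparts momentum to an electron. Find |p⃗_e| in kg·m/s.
6.9757e-23 kg·m/s

The electron is initially at rest, so by conservation of momentum:
p⃗_e = p⃗₀ − p⃗'  (incident photon momentum minus scattered photon momentum)

Photon momentum magnitudes (p = h/λ = E/c):
λ₀ = hc/E₀ = 10.3320 pm → p₀ = h/λ₀ = 6.4131e-23 kg·m/s
Δλ = λ_C(1 − cos 71°) = 1.6364 pm
λ' = 11.9684 pm → p' = h/λ' = 5.5363e-23 kg·m/s

The scattered photon makes angle θ = 71° with the incident direction, so by the law of cosines:
|p⃗_e|² = p₀² + p'² − 2p₀p'cos θ
|p⃗_e|² = (6.4131e-23)² + (5.5363e-23)² − 2·6.4131e-23·5.5363e-23·cos(71°)
|p⃗_e| = 6.9757e-23 kg·m/s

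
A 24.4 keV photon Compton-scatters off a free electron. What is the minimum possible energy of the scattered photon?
22.2730 keV (at θ = 180°)

The scattered photon has minimum energy when its wavelength is maximum, i.e., when the Compton shift Δλ = λ_C(1 − cos θ) is maximum. This occurs at θ = 180° (backscattering), giving Δλ_max = 2λ_C = 4.8526 pm.

Initial wavelength: λ₀ = hc/E₀ = 50.8132 pm
Maximum final wavelength: λ'_max = λ₀ + 2λ_C = 50.8132 + 4.8526 = 55.6658 pm
Minimum final energy: E'_min = hc/λ'_max = 22.2730 keV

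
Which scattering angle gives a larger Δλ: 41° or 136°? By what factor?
136° produces the larger shift by a factor of 7.009

Calculate both shifts using Δλ = λ_C(1 - cos θ):

For θ₁ = 41°:
Δλ₁ = 2.4263 × (1 - cos(41°))
Δλ₁ = 2.4263 × 0.2453
Δλ₁ = 0.5952 pm

For θ₂ = 136°:
Δλ₂ = 2.4263 × (1 - cos(136°))
Δλ₂ = 2.4263 × 1.7193
Δλ₂ = 4.1717 pm

The 136° angle produces the larger shift.
Ratio: 4.1717/0.5952 = 7.009

(Intermediate values are shown rounded; full precision is carried through to the final answer.)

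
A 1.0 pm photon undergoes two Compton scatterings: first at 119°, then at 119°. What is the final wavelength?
8.2052 pm

Apply Compton shift twice:

First scattering at θ₁ = 119°:
Δλ₁ = λ_C(1 - cos(119°))
Δλ₁ = 2.4263 × 1.4848
Δλ₁ = 3.6026 pm

After first scattering:
λ₁ = 1.0 + 3.6026 = 4.6026 pm

Second scattering at θ₂ = 119°:
Δλ₂ = λ_C(1 - cos(119°))
Δλ₂ = 2.4263 × 1.4848
Δλ₂ = 3.6026 pm

Final wavelength:
λ₂ = 4.6026 + 3.6026 = 8.2052 pm

Total shift: Δλ_total = 3.6026 + 3.6026 = 7.2052 pm

(Intermediate values are shown rounded; full precision is carried through to the final answer.)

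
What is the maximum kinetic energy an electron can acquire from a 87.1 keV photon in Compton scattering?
22.1437 keV

Maximum energy transfer occurs at θ = 180° (backscattering).

Initial photon: E₀ = 87.1 keV → λ₀ = 14.2347 pm

Maximum Compton shift (at 180°):
Δλ_max = 2λ_C = 2 × 2.4263 = 4.8526 pm

Final wavelength:
λ' = 14.2347 + 4.8526 = 19.0873 pm

Minimum photon energy (maximum energy to electron):
E'_min = hc/λ' = 64.9563 keV

Maximum electron kinetic energy:
K_max = E₀ - E'_min = 87.1000 - 64.9563 = 22.1437 keV

(Intermediate values are shown rounded; full precision is carried through to the final answer.)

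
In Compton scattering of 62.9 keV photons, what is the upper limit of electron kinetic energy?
12.4259 keV

Maximum energy transfer occurs at θ = 180° (backscattering).

Initial photon: E₀ = 62.9 keV → λ₀ = 19.7113 pm

Maximum Compton shift (at 180°):
Δλ_max = 2λ_C = 2 × 2.4263 = 4.8526 pm

Final wavelength:
λ' = 19.7113 + 4.8526 = 24.5639 pm

Minimum photon energy (maximum energy to electron):
E'_min = hc/λ' = 50.4741 keV

Maximum electron kinetic energy:
K_max = E₀ - E'_min = 62.9000 - 50.4741 = 12.4259 keV

(Intermediate values are shown rounded; full precision is carried through to the final answer.)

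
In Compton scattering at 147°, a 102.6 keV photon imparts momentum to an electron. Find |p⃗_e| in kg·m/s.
9.1070e-23 kg·m/s

The electron is initially at rest, so by conservation of momentum:
p⃗_e = p⃗₀ − p⃗'  (incident photon momentum minus scattered photon momentum)

Photon momentum magnitudes (p = h/λ = E/c):
λ₀ = hc/E₀ = 12.0842 pm → p₀ = h/λ₀ = 5.4832e-23 kg·m/s
Δλ = λ_C(1 − cos 147°) = 4.4612 pm
λ' = 16.5454 pm → p' = h/λ' = 4.0048e-23 kg·m/s

The scattered photon makes angle θ = 147° with the incident direction, so by the law of cosines:
|p⃗_e|² = p₀² + p'² − 2p₀p'cos θ
|p⃗_e|² = (5.4832e-23)² + (4.0048e-23)² − 2·5.4832e-23·4.0048e-23·cos(147°)
|p⃗_e| = 9.1070e-23 kg·m/s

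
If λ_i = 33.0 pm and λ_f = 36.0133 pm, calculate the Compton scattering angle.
104.00°

First find the wavelength shift:
Δλ = λ' - λ = 36.0133 - 33.0 = 3.0133 pm

Using Δλ = λ_C(1 - cos θ), with λ_C = h/(m_e·c) ≈ 2.42631024 pm:
cos θ = 1 - Δλ/λ_C
cos θ = 1 - 3.0133/2.42631024
cos θ = -0.241927

θ = arccos(-0.241927)
θ = 104.00°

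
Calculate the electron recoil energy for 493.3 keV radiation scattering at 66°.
179.6386 keV

By energy conservation: K_e = E_initial - E_final

First find the scattered photon energy:
Initial wavelength: λ = hc/E = 2.5134 pm
Compton shift: Δλ = λ_C(1 - cos(66°)) = 1.4394 pm
Final wavelength: λ' = 2.5134 + 1.4394 = 3.9528 pm
Final photon energy: E' = hc/λ' = 313.6614 keV

Electron kinetic energy:
K_e = E - E' = 493.3000 - 313.6614 = 179.6386 keV

(Intermediate values are shown rounded; full precision is carried through to the final answer.)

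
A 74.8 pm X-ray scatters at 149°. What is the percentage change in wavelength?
6.0241%

Calculate the Compton shift:
Δλ = λ_C(1 - cos(149°))
Δλ = 2.4263 × (1 - cos(149°))
Δλ = 2.4263 × 1.8572
Δλ = 4.5061 pm

Percentage change:
(Δλ/λ₀) × 100 = (4.5061/74.8) × 100
= 6.0241%

(Intermediate values are shown rounded; full precision is carried through to the final answer.)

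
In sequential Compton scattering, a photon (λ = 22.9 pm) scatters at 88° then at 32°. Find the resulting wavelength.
25.6103 pm

Apply Compton shift twice:

First scattering at θ₁ = 88°:
Δλ₁ = λ_C(1 - cos(88°))
Δλ₁ = 2.4263 × 0.9651
Δλ₁ = 2.3416 pm

After first scattering:
λ₁ = 22.9 + 2.3416 = 25.2416 pm

Second scattering at θ₂ = 32°:
Δλ₂ = λ_C(1 - cos(32°))
Δλ₂ = 2.4263 × 0.1520
Δλ₂ = 0.3687 pm

Final wavelength:
λ₂ = 25.2416 + 0.3687 = 25.6103 pm

Total shift: Δλ_total = 2.3416 + 0.3687 = 2.7103 pm

(Intermediate values are shown rounded; full precision is carried through to the final answer.)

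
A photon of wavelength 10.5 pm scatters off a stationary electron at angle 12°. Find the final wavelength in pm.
10.5530 pm

Using the Compton scattering formula:
λ' = λ + Δλ = λ + λ_C(1 - cos θ)

Given:
- Initial wavelength λ = 10.5 pm
- Scattering angle θ = 12°
- Compton wavelength λ_C ≈ 2.4263 pm

Calculate the shift:
Δλ = 2.4263 × (1 - cos(12°))
Δλ = 2.4263 × 0.0219
Δλ = 0.0530 pm

Final wavelength:
λ' = 10.5 + 0.0530 = 10.5530 pm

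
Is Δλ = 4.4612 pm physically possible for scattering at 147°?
Yes, consistent

Calculate the expected shift for θ = 147°:

Δλ_expected = λ_C(1 - cos(147°))
Δλ_expected = 2.4263 × (1 - cos(147°))
Δλ_expected = 2.4263 × 1.8387
Δλ_expected = 4.4612 pm

Given shift: 4.4612 pm
Expected shift: 4.4612 pm
Difference: 0.0000 pm

The values match. This is consistent with Compton scattering at the stated angle.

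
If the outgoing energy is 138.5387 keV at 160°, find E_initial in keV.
292.1998 keV

Convert final energy to wavelength (hc ≈ 1239.842 keV·pm):
λ' = hc/E' = 1239.842 / 138.5387 = 8.9494 pm

Calculate the Compton shift:
Δλ = λ_C(1 - cos(160°))
Δλ = 2.4263 × (1 - cos(160°))
Δλ = 4.7063 pm

Initial wavelength:
λ = λ' - Δλ = 8.9494 - 4.7063 = 4.2431 pm

Initial energy:
E = hc/λ = 1239.842 / 4.2431 = 292.1998 keV

(Intermediate values are shown rounded; full precision is carried through to the final answer.)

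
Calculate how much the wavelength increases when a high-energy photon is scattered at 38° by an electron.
0.5144 pm

Using the Compton scattering formula:
Δλ = λ_C(1 - cos θ)

where λ_C = h/(m_e·c) ≈ 2.4263 pm is the Compton wavelength of an electron.

For θ = 38°:
cos(38°) = 0.7880
1 - cos(38°) = 0.2120

Δλ = 2.4263 × 0.2120
Δλ = 0.5144 pm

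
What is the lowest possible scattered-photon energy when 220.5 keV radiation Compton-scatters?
118.3565 keV (at θ = 180°)

The scattered photon has minimum energy when its wavelength is maximum, i.e., when the Compton shift Δλ = λ_C(1 − cos θ) is maximum. This occurs at θ = 180° (backscattering), giving Δλ_max = 2λ_C = 4.8526 pm.

Initial wavelength: λ₀ = hc/E₀ = 5.6229 pm
Maximum final wavelength: λ'_max = λ₀ + 2λ_C = 5.6229 + 4.8526 = 10.4755 pm
Minimum final energy: E'_min = hc/λ'_max = 118.3565 keV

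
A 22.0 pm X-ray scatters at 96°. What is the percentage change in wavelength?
12.1815%

Calculate the Compton shift:
Δλ = λ_C(1 - cos(96°))
Δλ = 2.4263 × (1 - cos(96°))
Δλ = 2.4263 × 1.1045
Δλ = 2.6799 pm

Percentage change:
(Δλ/λ₀) × 100 = (2.6799/22.0) × 100
= 12.1815%

(Intermediate values are shown rounded; full precision is carried through to the final answer.)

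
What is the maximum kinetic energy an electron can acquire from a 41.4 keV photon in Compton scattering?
5.7729 keV

Maximum energy transfer occurs at θ = 180° (backscattering).

Initial photon: E₀ = 41.4 keV → λ₀ = 29.9479 pm

Maximum Compton shift (at 180°):
Δλ_max = 2λ_C = 2 × 2.4263 = 4.8526 pm

Final wavelength:
λ' = 29.9479 + 4.8526 = 34.8005 pm

Minimum photon energy (maximum energy to electron):
E'_min = hc/λ' = 35.6271 keV

Maximum electron kinetic energy:
K_max = E₀ - E'_min = 41.4000 - 35.6271 = 5.7729 keV

(Intermediate values are shown rounded; full precision is carried through to the final answer.)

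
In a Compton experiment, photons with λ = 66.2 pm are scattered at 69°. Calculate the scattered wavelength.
67.7568 pm

Using the Compton scattering formula:
λ' = λ + Δλ = λ + λ_C(1 - cos θ)

Given:
- Initial wavelength λ = 66.2 pm
- Scattering angle θ = 69°
- Compton wavelength λ_C ≈ 2.4263 pm

Calculate the shift:
Δλ = 2.4263 × (1 - cos(69°))
Δλ = 2.4263 × 0.6416
Δλ = 1.5568 pm

Final wavelength:
λ' = 66.2 + 1.5568 = 67.7568 pm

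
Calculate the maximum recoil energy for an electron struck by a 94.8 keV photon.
25.6553 keV

Maximum energy transfer occurs at θ = 180° (backscattering).

Initial photon: E₀ = 94.8 keV → λ₀ = 13.0785 pm

Maximum Compton shift (at 180°):
Δλ_max = 2λ_C = 2 × 2.4263 = 4.8526 pm

Final wavelength:
λ' = 13.0785 + 4.8526 = 17.9311 pm

Minimum photon energy (maximum energy to electron):
E'_min = hc/λ' = 69.1447 keV

Maximum electron kinetic energy:
K_max = E₀ - E'_min = 94.8000 - 69.1447 = 25.6553 keV

(Intermediate values are shown rounded; full precision is carried through to the final answer.)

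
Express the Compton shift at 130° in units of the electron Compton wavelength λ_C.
1.6428 λ_C

The Compton shift formula is:
Δλ = λ_C(1 - cos θ)

Dividing both sides by λ_C:
Δλ/λ_C = 1 - cos θ

For θ = 130°:
Δλ/λ_C = 1 - cos(130°)
Δλ/λ_C = 1 - -0.6428
Δλ/λ_C = 1.6428

This means the shift is 1.6428 × λ_C = 3.9859 pm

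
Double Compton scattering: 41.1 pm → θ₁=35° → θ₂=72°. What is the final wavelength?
43.2153 pm

Apply Compton shift twice:

First scattering at θ₁ = 35°:
Δλ₁ = λ_C(1 - cos(35°))
Δλ₁ = 2.4263 × 0.1808
Δλ₁ = 0.4388 pm

After first scattering:
λ₁ = 41.1 + 0.4388 = 41.5388 pm

Second scattering at θ₂ = 72°:
Δλ₂ = λ_C(1 - cos(72°))
Δλ₂ = 2.4263 × 0.6910
Δλ₂ = 1.6765 pm

Final wavelength:
λ₂ = 41.5388 + 1.6765 = 43.2153 pm

Total shift: Δλ_total = 0.4388 + 1.6765 = 2.1153 pm

(Intermediate values are shown rounded; full precision is carried through to the final answer.)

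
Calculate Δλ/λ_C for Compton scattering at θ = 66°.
0.5933 λ_C

The Compton shift formula is:
Δλ = λ_C(1 - cos θ)

Dividing both sides by λ_C:
Δλ/λ_C = 1 - cos θ

For θ = 66°:
Δλ/λ_C = 1 - cos(66°)
Δλ/λ_C = 1 - 0.4067
Δλ/λ_C = 0.5933

This means the shift is 0.5933 × λ_C = 1.4394 pm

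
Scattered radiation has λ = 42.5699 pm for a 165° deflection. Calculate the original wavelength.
37.8000 pm

From λ' = λ + Δλ, we have λ = λ' - Δλ

First calculate the Compton shift:
Δλ = λ_C(1 - cos θ)
Δλ = 2.4263 × (1 - cos(165°))
Δλ = 2.4263 × 1.9659
Δλ = 4.7699 pm

Initial wavelength:
λ = λ' - Δλ
λ = 42.5699 - 4.7699
λ = 37.8000 pm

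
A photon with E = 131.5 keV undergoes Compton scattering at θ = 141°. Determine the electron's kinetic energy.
41.2664 keV

By energy conservation: K_e = E_initial - E_final

First find the scattered photon energy:
Initial wavelength: λ = hc/E = 9.4285 pm
Compton shift: Δλ = λ_C(1 - cos(141°)) = 4.3119 pm
Final wavelength: λ' = 9.4285 + 4.3119 = 13.7404 pm
Final photon energy: E' = hc/λ' = 90.2336 keV

Electron kinetic energy:
K_e = E - E' = 131.5000 - 90.2336 = 41.2664 keV

(Intermediate values are shown rounded; full precision is carried through to the final answer.)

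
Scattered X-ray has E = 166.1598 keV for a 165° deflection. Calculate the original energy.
460.5998 keV

Convert final energy to wavelength (hc ≈ 1239.842 keV·pm):
λ' = hc/E' = 1239.842 / 166.1598 = 7.4617 pm

Calculate the Compton shift:
Δλ = λ_C(1 - cos(165°))
Δλ = 2.4263 × (1 - cos(165°))
Δλ = 4.7699 pm

Initial wavelength:
λ = λ' - Δλ = 7.4617 - 4.7699 = 2.6918 pm

Initial energy:
E = hc/λ = 1239.842 / 2.6918 = 460.5998 keV

(Intermediate values are shown rounded; full precision is carried through to the final answer.)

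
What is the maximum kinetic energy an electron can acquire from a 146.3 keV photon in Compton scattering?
53.2696 keV

Maximum energy transfer occurs at θ = 180° (backscattering).

Initial photon: E₀ = 146.3 keV → λ₀ = 8.4747 pm

Maximum Compton shift (at 180°):
Δλ_max = 2λ_C = 2 × 2.4263 = 4.8526 pm

Final wavelength:
λ' = 8.4747 + 4.8526 = 13.3273 pm

Minimum photon energy (maximum energy to electron):
E'_min = hc/λ' = 93.0304 keV

Maximum electron kinetic energy:
K_max = E₀ - E'_min = 146.3000 - 93.0304 = 53.2696 keV

(Intermediate values are shown rounded; full precision is carried through to the final answer.)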